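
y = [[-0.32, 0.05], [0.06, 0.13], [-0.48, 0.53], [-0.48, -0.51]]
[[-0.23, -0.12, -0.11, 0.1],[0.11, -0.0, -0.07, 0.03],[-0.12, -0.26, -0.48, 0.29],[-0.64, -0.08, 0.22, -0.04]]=y@[[0.8, 0.35, 0.25, -0.26], [0.5, -0.18, -0.67, 0.32]]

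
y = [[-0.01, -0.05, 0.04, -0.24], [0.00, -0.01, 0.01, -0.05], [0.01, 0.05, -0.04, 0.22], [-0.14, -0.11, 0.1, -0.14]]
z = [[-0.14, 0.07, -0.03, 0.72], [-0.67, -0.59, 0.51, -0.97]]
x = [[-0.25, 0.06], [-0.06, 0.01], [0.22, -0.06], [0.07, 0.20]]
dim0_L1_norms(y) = [0.16, 0.22, 0.19, 0.65]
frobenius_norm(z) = 1.59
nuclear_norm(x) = 0.56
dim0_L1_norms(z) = [0.81, 0.66, 0.54, 1.69]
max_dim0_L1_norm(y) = 0.65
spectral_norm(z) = 1.50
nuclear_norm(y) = 0.55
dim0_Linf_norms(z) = [0.67, 0.59, 0.51, 0.97]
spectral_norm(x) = 0.35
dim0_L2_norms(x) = [0.35, 0.22]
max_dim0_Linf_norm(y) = 0.24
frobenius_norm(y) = 0.42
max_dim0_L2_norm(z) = 1.21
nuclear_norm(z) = 2.04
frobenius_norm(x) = 0.41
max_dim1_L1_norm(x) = 0.31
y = x @ z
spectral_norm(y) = 0.40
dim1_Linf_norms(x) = [0.25, 0.06, 0.22, 0.2]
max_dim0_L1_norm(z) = 1.69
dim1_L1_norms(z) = [0.96, 2.74]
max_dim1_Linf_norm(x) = 0.25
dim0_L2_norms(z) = [0.68, 0.59, 0.51, 1.21]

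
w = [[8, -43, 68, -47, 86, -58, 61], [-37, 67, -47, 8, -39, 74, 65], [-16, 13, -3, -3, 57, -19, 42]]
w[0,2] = 68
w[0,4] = 86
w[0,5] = -58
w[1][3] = 8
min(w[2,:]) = -19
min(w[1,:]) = -47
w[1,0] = -37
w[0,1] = -43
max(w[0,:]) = 86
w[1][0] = -37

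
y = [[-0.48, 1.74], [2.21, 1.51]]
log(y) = [[0.65+2.28j, 0.19-1.24j], [(0.24-1.58j), (0.87+0.86j)]]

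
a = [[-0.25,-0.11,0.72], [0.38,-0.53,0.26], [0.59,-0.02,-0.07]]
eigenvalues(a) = [0.46, -0.79, -0.52]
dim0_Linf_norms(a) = [0.59, 0.53, 0.72]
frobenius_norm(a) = 1.20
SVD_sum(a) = [[-0.24, -0.24, 0.68], [-0.09, -0.09, 0.25], [0.08, 0.08, -0.22]] + [[-0.06, 0.03, -0.01], [0.53, -0.32, 0.08], [0.43, -0.26, 0.06]] + [[0.05, 0.10, 0.05], [-0.06, -0.12, -0.06], [0.09, 0.16, 0.09]]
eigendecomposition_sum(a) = [[0.20, -0.03, 0.26], [0.13, -0.02, 0.17], [0.22, -0.03, 0.28]] + [[-0.45, -0.15, 0.51],[0.29, 0.1, -0.32],[0.38, 0.13, -0.43]] + [[0.0, 0.07, -0.05], [-0.04, -0.61, 0.41], [-0.01, -0.12, 0.08]]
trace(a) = -0.85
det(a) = 0.19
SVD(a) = [[0.90,  -0.08,  0.43], [0.33,  0.78,  -0.54], [-0.29,  0.62,  0.73]] @ diag([0.8436168602328815, 0.8063310262794203, 0.2782819958063975]) @ [[-0.32, -0.32, 0.89], [0.85, -0.52, 0.12], [0.42, 0.8, 0.43]]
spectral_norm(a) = 0.84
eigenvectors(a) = [[0.62, 0.69, 0.11],  [0.41, -0.43, -0.97],  [0.67, -0.58, -0.19]]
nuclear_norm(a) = 1.93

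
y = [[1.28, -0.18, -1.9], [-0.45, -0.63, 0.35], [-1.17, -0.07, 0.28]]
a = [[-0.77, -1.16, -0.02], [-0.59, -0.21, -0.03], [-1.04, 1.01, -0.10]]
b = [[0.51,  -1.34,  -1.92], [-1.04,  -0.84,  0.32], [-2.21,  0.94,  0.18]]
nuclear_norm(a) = 2.98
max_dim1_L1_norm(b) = 3.77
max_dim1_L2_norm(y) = 2.3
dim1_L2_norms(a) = [1.39, 0.63, 1.45]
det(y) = 1.20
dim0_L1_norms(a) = [2.4, 2.38, 0.15]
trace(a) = -1.08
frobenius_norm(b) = 3.66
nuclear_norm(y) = 3.94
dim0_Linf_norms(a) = [1.04, 1.16, 0.1]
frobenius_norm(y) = 2.73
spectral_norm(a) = 1.55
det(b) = 5.91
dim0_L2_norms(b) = [2.5, 1.84, 1.95]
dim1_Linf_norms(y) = [1.9, 0.63, 1.17]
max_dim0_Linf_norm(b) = 2.21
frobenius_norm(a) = 2.11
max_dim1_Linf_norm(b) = 2.21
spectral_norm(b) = 2.95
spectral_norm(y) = 2.54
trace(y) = 0.93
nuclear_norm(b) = 5.91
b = a + y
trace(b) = -0.15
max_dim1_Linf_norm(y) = 1.9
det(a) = 0.01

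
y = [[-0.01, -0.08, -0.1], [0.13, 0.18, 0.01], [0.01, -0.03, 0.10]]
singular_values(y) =[0.24, 0.14, 0.04]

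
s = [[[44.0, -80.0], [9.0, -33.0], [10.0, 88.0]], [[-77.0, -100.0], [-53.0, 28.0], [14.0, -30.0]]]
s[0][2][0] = 10.0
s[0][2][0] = 10.0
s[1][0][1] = -100.0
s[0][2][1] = 88.0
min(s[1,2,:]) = -30.0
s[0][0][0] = 44.0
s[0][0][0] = 44.0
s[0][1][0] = 9.0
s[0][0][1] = -80.0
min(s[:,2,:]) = -30.0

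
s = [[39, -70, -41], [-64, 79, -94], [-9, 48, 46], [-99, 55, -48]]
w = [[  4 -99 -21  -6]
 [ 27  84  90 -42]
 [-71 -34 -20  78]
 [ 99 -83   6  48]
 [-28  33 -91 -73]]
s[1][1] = 79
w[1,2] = 90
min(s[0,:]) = -70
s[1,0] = -64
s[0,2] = -41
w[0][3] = -6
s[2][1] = 48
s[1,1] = 79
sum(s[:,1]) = 112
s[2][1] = 48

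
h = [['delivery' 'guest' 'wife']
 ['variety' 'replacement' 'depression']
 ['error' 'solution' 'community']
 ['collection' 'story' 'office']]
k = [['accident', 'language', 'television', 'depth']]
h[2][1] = 'solution'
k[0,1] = 'language'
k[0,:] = ['accident', 'language', 'television', 'depth']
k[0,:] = ['accident', 'language', 'television', 'depth']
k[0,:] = ['accident', 'language', 'television', 'depth']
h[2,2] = 'community'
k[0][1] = 'language'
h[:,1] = ['guest', 'replacement', 'solution', 'story']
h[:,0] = ['delivery', 'variety', 'error', 'collection']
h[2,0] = 'error'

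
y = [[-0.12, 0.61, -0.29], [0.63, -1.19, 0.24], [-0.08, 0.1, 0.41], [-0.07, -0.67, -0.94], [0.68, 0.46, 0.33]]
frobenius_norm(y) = 2.16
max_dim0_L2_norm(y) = 1.57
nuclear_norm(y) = 3.54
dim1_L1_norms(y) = [1.02, 2.06, 0.59, 1.68, 1.47]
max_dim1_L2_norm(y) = 1.37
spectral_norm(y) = 1.62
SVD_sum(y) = [[-0.12,0.53,0.11], [0.26,-1.18,-0.23], [-0.04,0.18,0.04], [0.17,-0.77,-0.15], [-0.08,0.35,0.07]] + [[-0.19, 0.01, -0.28],  [0.33, -0.03, 0.50],  [0.16, -0.01, 0.24],  [-0.44, 0.03, -0.66],  [0.35, -0.03, 0.53]] + [[0.18, 0.06, -0.12], [0.04, 0.01, -0.02], [-0.2, -0.07, 0.13], [0.2, 0.07, -0.13], [0.4, 0.14, -0.26]]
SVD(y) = [[-0.34, 0.26, 0.35], [0.76, -0.48, 0.07], [-0.12, -0.23, -0.38], [0.5, 0.63, 0.38], [-0.22, -0.5, 0.76]] @ diag([1.6227166923984575, 1.257590886363256, 0.656700615766037]) @ [[0.21, -0.96, -0.19],[-0.56, 0.04, -0.83],[0.8, 0.28, -0.52]]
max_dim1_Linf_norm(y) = 1.19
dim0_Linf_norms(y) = [0.68, 1.19, 0.94]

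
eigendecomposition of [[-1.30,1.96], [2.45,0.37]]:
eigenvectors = [[-0.79, -0.52], [0.61, -0.85]]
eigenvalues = [-2.81, 1.88]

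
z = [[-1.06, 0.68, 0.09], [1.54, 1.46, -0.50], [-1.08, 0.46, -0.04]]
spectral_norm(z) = 2.31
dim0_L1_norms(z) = [3.68, 2.6, 0.63]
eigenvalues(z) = [1.78, -1.22, -0.2]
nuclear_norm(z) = 3.97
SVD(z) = [[-0.29,-0.69,-0.66], [0.9,-0.44,0.06], [-0.33,-0.58,0.75]] @ diag([2.3089457655625965, 1.5430191654448702, 0.12149611829342599]) @ [[0.89,  0.42,  -0.20], [0.44,  -0.89,  0.12], [-0.13,  -0.19,  -0.97]]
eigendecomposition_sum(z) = [[0.24,  0.38,  -0.09], [1.0,  1.58,  -0.38], [0.11,  0.17,  -0.04]] + [[-1.35, 0.30, 0.23], [0.51, -0.11, -0.09], [-1.44, 0.32, 0.25]] + [[0.05, -0.01, -0.05], [0.03, -0.00, -0.03], [0.25, -0.03, -0.24]]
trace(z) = 0.36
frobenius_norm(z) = 2.78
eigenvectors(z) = [[0.23, 0.66, 0.19], [0.97, -0.25, 0.11], [0.1, 0.70, 0.97]]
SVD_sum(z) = [[-0.6, -0.28, 0.14],[1.84, 0.86, -0.42],[-0.67, -0.32, 0.15]] + [[-0.47, 0.95, -0.12], [-0.3, 0.60, -0.08], [-0.40, 0.79, -0.1]] + [[0.01, 0.02, 0.08], [-0.00, -0.00, -0.01], [-0.01, -0.02, -0.09]]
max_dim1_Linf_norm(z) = 1.54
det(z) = 0.43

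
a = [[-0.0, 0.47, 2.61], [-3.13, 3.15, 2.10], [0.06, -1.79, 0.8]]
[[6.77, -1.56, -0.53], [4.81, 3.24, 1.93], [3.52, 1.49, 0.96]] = a @[[-0.47,-2.4,-1.3],[-0.76,-1.09,-0.62],[2.73,-0.4,-0.09]]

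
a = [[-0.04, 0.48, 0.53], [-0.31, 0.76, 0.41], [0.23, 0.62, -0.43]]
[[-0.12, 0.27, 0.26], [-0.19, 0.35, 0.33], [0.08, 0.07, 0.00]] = a @ [[0.26,  -0.07,  -0.14], [-0.07,  0.30,  0.24], [-0.14,  0.24,  0.26]]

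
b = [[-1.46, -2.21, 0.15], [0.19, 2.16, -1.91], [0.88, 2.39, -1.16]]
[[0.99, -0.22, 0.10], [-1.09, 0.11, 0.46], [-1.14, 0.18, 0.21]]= b@[[-0.29, 0.3, 0.13],[-0.24, -0.11, -0.16],[0.27, -0.15, -0.41]]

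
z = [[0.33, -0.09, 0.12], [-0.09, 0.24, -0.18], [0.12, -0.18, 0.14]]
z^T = [[0.33, -0.09, 0.12], [-0.09, 0.24, -0.18], [0.12, -0.18, 0.14]]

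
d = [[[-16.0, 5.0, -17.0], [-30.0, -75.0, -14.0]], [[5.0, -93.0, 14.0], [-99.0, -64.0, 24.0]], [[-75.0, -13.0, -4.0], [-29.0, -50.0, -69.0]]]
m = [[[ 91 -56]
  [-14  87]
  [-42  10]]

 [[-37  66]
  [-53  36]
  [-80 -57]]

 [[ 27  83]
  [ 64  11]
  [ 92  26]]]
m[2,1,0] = 64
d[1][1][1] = -64.0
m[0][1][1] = 87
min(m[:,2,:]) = -80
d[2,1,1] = -50.0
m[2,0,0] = 27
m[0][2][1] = 10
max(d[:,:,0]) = 5.0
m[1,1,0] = -53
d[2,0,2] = -4.0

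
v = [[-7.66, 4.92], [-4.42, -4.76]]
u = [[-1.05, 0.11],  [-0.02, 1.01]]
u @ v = [[7.56, -5.69], [-4.31, -4.91]]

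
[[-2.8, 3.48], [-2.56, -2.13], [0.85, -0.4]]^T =[[-2.80, -2.56, 0.85], [3.48, -2.13, -0.4]]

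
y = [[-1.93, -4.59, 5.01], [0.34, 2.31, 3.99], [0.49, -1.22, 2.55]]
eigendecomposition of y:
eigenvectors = [[1.00+0.00j,0.27-0.56j,(0.27+0.56j)], [0.01+0.00j,(-0.68+0j),(-0.68-0j)], [(-0.1+0j),(-0.09-0.38j),-0.09+0.38j]]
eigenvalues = [(-2.45+0j), (2.69+2.54j), (2.69-2.54j)]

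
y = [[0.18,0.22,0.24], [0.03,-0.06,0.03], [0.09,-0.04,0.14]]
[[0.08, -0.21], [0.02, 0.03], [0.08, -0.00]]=y @[[-0.44, -0.6], [-0.12, -0.64], [0.79, 0.17]]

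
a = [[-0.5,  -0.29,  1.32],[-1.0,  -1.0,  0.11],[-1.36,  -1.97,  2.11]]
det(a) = 1.18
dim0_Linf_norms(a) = [1.36, 1.97, 2.11]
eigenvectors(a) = [[0.30+0.49j,(0.3-0.49j),0.54+0.00j],[(-0.7+0j),-0.70-0.00j,(-0.17+0j)],[-0.41+0.15j,-0.41-0.15j,0.83+0.00j]]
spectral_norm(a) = 3.61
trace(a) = 0.61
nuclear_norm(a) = 4.98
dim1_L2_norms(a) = [1.44, 1.42, 3.19]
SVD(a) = [[-0.35,  0.61,  -0.71],[-0.31,  -0.79,  -0.53],[-0.88,  0.04,  0.47]] @ diag([3.6135269275783966, 1.0572014966023522, 0.30975496646152945]) @ [[0.47, 0.6, -0.65], [0.41, 0.51, 0.76], [0.78, -0.62, -0.01]]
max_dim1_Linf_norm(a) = 2.11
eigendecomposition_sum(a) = [[-0.08+0.58j, 0.25+0.45j, 0.10-0.28j], [(-0.55-0.45j), -0.63-0.02j, 0.23+0.29j], [(-0.42-0.15j), -0.37+0.12j, 0.20+0.12j]] + [[(-0.08-0.58j), 0.25-0.45j, 0.10+0.28j], [-0.55+0.45j, -0.63+0.02j, (0.23-0.29j)], [-0.42+0.15j, -0.37-0.12j, 0.20-0.12j]] + [[(-0.34-0j),  (-0.79-0j),  1.11+0.00j], [(0.11+0j),  0.25+0.00j,  -0.35-0.00j], [-0.52-0.00j,  (-1.23-0j),  (1.72+0j)]]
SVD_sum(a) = [[-0.59, -0.76, 0.83],[-0.53, -0.68, 0.74],[-1.49, -1.90, 2.08]] + [[0.26, 0.33, 0.49],[-0.34, -0.42, -0.63],[0.02, 0.02, 0.03]] + [[-0.17,  0.14,  0.0],[-0.13,  0.10,  0.0],[0.11,  -0.09,  -0.00]]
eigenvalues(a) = [(-0.51+0.68j), (-0.51-0.68j), (1.63+0j)]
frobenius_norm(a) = 3.78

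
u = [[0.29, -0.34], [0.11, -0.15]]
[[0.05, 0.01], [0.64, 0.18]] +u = [[0.34, -0.33], [0.75, 0.03]]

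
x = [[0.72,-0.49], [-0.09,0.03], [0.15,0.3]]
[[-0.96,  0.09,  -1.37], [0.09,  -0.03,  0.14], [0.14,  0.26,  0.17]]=x @[[-0.76,  0.54,  -1.14], [0.85,  0.61,  1.12]]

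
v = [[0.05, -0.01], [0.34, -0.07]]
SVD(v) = [[-0.15, -0.99], [-0.99, 0.15]] @ diag([0.3508559800903755, 0.0002850172312133118]) @ [[-0.98, 0.20], [-0.20, -0.98]]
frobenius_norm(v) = 0.35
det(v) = -0.00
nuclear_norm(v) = 0.35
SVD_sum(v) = [[0.05, -0.01], [0.34, -0.07]] + [[0.0,0.0], [-0.0,-0.0]]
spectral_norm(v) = 0.35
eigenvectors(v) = [[0.21,0.13],[0.98,0.99]]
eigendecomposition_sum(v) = [[0.01, -0.00], [0.05, -0.01]] + [[0.04, -0.01], [0.29, -0.06]]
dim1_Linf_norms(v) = [0.05, 0.34]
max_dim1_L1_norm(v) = 0.41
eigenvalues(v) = [0.0, -0.02]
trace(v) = -0.02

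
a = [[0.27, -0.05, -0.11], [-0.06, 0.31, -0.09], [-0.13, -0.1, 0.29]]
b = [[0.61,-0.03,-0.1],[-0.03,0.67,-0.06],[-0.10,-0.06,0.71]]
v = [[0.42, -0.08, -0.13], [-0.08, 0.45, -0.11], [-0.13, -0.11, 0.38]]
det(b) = 0.28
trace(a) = 0.87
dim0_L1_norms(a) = [0.46, 0.46, 0.49]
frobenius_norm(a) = 0.55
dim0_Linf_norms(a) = [0.27, 0.31, 0.29]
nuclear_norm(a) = 0.87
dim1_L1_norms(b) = [0.74, 0.76, 0.87]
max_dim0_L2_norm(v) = 0.47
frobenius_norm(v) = 0.77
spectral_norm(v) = 0.54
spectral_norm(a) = 0.42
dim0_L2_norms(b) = [0.62, 0.67, 0.72]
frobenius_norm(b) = 1.16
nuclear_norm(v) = 1.25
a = b @ v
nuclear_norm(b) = 1.99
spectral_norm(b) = 0.78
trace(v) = 1.25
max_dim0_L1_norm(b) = 0.87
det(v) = 0.05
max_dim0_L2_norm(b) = 0.72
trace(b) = 1.99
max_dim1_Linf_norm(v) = 0.45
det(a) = 0.02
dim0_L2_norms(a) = [0.31, 0.33, 0.32]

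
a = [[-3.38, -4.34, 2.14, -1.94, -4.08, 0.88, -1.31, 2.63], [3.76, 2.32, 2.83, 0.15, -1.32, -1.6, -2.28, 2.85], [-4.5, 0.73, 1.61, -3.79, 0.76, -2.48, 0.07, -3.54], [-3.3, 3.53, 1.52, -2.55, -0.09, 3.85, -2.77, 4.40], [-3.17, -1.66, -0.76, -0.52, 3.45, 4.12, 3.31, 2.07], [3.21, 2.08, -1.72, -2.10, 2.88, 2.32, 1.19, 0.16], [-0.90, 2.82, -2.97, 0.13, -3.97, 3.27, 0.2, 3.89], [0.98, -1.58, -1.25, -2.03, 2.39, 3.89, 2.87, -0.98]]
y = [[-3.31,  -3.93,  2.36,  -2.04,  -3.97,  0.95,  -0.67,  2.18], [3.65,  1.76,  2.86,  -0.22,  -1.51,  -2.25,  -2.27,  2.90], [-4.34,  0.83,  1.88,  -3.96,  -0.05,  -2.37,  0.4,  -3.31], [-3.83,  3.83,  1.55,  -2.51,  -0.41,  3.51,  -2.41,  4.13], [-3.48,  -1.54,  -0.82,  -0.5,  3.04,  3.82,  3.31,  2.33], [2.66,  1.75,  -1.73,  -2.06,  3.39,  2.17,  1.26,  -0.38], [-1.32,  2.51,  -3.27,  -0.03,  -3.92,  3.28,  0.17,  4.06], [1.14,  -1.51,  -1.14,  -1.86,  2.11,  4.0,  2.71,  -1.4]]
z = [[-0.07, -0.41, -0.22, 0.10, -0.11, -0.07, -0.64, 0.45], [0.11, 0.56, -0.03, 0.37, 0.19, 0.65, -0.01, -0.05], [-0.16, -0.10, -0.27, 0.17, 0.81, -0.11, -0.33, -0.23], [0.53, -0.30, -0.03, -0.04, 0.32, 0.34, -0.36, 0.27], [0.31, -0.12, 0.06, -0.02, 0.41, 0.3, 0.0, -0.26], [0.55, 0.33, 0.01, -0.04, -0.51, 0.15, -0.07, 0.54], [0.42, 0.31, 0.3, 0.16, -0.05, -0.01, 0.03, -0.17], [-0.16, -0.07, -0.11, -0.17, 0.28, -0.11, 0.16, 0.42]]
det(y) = -312729.62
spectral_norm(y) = 11.39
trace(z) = 1.19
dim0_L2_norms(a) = [8.88, 7.4, 5.6, 5.79, 7.79, 8.51, 5.94, 8.21]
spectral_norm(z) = 1.35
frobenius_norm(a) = 20.84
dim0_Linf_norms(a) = [4.5, 4.34, 2.97, 3.79, 4.08, 4.12, 3.31, 4.4]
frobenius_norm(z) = 2.40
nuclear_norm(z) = 5.66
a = z + y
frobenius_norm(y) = 20.56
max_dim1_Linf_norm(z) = 0.81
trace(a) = 2.99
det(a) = -285216.25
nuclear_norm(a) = 50.78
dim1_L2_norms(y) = [7.62, 6.75, 7.45, 8.57, 7.46, 5.94, 7.83, 6.17]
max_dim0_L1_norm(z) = 2.68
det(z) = 0.00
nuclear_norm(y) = 50.43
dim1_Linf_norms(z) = [0.64, 0.65, 0.81, 0.53, 0.41, 0.55, 0.42, 0.42]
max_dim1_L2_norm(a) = 8.6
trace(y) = 1.80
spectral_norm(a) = 11.25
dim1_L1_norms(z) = [2.07, 1.97, 2.18, 2.19, 1.48, 2.2, 1.45, 1.48]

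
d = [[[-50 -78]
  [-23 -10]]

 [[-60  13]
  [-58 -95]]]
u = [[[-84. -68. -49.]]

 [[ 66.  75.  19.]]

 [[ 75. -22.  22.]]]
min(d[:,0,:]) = -78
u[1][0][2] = 19.0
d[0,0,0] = -50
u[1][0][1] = 75.0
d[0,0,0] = -50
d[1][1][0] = -58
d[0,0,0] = -50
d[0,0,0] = -50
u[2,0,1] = -22.0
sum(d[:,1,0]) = -81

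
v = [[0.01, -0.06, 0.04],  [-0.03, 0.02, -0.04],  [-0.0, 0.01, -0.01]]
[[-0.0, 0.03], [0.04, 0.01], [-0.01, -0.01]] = v@[[-2.42,-1.21], [0.15,-0.52], [0.79,0.36]]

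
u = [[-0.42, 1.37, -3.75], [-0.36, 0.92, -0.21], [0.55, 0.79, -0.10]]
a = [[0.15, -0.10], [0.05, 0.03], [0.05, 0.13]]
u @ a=[[-0.18, -0.40], [-0.02, 0.04], [0.12, -0.04]]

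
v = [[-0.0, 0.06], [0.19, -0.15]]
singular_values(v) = [0.25, 0.05]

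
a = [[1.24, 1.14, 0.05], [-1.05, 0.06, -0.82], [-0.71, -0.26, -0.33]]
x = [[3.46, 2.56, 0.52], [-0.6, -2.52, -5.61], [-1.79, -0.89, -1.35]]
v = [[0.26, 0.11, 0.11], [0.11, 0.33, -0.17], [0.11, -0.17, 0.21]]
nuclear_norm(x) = 11.34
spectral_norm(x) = 6.93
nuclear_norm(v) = 0.80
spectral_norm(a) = 2.08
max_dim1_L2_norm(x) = 6.18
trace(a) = 0.97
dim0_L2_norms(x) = [3.94, 3.7, 5.79]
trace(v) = 0.80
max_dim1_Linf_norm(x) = 5.61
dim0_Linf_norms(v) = [0.26, 0.33, 0.21]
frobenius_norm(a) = 2.30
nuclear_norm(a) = 3.06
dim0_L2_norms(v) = [0.3, 0.39, 0.29]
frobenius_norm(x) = 7.92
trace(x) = -0.41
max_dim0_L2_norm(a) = 1.77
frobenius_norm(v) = 0.57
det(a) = -0.00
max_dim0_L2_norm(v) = 0.39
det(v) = -0.00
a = x @ v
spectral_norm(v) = 0.46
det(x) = 16.06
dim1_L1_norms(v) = [0.48, 0.61, 0.49]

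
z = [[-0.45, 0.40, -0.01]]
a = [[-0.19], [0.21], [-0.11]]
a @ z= [[0.09, -0.08, 0.0], [-0.09, 0.08, -0.0], [0.05, -0.04, 0.0]]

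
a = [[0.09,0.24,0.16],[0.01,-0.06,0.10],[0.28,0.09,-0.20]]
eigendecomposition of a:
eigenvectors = [[0.82,0.13,0.35],[0.2,0.41,-0.73],[0.54,-0.91,0.58]]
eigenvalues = [0.25, -0.28, -0.14]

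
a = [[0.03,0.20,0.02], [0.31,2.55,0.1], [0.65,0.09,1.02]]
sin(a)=[[0.01, 0.04, 0.01], [0.04, 0.53, -0.02], [0.52, -0.07, 0.84]]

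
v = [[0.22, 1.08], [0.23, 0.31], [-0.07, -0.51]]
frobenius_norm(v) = 1.28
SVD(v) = [[0.87, -0.17], [0.28, 0.94], [-0.41, 0.28]] @ diag([1.2656970329032695, 0.16374071240794236]) @ [[0.22, 0.97], [0.97, -0.22]]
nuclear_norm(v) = 1.43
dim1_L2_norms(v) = [1.1, 0.39, 0.51]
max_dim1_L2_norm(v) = 1.1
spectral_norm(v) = 1.27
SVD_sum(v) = [[0.25, 1.07], [0.08, 0.34], [-0.12, -0.50]] + [[-0.03, 0.01], [0.15, -0.03], [0.05, -0.01]]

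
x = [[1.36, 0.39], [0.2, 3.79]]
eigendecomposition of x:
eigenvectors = [[-1.0, -0.16], [0.08, -0.99]]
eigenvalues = [1.33, 3.82]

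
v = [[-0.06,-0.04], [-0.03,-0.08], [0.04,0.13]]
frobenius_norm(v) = 0.18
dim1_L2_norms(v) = [0.07, 0.09, 0.14]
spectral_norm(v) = 0.17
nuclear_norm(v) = 0.21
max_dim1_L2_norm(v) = 0.14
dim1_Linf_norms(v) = [0.06, 0.08, 0.13]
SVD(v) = [[-0.35, 0.93], [-0.50, -0.10], [0.79, 0.35]] @ diag([0.17095154509813068, 0.04213750382452419]) @ [[0.40, 0.92], [-0.92, 0.4]]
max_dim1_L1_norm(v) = 0.17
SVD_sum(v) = [[-0.02,-0.06], [-0.03,-0.08], [0.05,0.12]] + [[-0.04, 0.02], [0.00, -0.00], [-0.01, 0.01]]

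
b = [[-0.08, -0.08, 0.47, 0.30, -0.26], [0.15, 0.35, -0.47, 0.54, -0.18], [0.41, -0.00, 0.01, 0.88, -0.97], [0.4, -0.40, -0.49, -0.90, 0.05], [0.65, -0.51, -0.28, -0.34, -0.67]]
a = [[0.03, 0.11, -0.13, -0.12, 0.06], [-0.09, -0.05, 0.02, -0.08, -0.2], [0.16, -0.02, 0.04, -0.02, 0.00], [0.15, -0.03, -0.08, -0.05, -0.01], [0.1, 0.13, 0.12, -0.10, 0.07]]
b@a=[[0.10, -0.06, -0.03, 0.02, -0.01],[-0.04, -0.03, -0.1, -0.05, -0.08],[0.05, -0.11, -0.24, 0.00, -0.05],[-0.16, 0.11, -0.00, 0.03, 0.12],[-0.1, 0.03, -0.16, 0.05, 0.10]]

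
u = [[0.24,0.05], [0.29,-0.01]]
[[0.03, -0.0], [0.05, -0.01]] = u @ [[0.16, -0.02], [-0.2, 0.03]]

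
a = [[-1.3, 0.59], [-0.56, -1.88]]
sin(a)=[[-1.13, -0.01], [0.01, -1.12]]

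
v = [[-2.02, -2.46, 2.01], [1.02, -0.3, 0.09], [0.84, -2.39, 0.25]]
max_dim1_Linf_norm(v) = 2.46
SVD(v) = [[-0.91, 0.37, -0.2], [0.02, -0.43, -0.9], [-0.42, -0.82, 0.38]] @ diag([4.049172472315581, 2.2768343527599475, 0.4593774260169025]) @ [[0.37, 0.80, -0.48], [-0.83, 0.52, 0.22], [-0.42, -0.31, -0.85]]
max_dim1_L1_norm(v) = 6.49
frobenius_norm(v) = 4.67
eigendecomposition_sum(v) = [[-1.65-0.00j, (-0.48-0j), 1.28+0.00j], [0.76+0.00j, (0.22+0j), -0.59-0.00j], [1.22+0.00j, 0.36+0.00j, (-0.95-0j)]] + [[(-0.19+0.23j), -0.99-0.02j, (0.36+0.32j)], [0.13+0.20j, (-0.26+0.76j), 0.34-0.21j], [-0.19+0.37j, (-1.37+0.26j), (0.6+0.34j)]] + [[-0.19-0.23j, (-0.99+0.02j), 0.36-0.32j], [0.13-0.20j, (-0.26-0.76j), 0.34+0.21j], [-0.19-0.37j, -1.37-0.26j, 0.60-0.34j]]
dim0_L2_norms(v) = [2.41, 3.44, 2.03]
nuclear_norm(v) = 6.79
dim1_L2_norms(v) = [3.76, 1.07, 2.55]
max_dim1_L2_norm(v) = 3.76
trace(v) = -2.07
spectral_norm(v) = 4.05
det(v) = -4.24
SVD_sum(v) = [[-1.35, -2.93, 1.74], [0.03, 0.08, -0.04], [-0.63, -1.37, 0.82]] + [[-0.70, 0.44, 0.19], [0.81, -0.50, -0.22], [1.55, -0.96, -0.42]] + [[0.04, 0.03, 0.08], [0.18, 0.13, 0.35], [-0.07, -0.05, -0.15]]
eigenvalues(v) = [(-2.37+0j), (0.15+1.33j), (0.15-1.33j)]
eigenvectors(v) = [[-0.75+0.00j, (-0.51-0.11j), (-0.51+0.11j)], [0.35+0.00j, (-0.21+0.37j), (-0.21-0.37j)], [(0.56+0j), -0.74+0.00j, (-0.74-0j)]]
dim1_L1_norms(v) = [6.49, 1.41, 3.48]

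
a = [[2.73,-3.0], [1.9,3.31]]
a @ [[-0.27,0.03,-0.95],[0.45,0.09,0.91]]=[[-2.09, -0.19, -5.32], [0.98, 0.35, 1.21]]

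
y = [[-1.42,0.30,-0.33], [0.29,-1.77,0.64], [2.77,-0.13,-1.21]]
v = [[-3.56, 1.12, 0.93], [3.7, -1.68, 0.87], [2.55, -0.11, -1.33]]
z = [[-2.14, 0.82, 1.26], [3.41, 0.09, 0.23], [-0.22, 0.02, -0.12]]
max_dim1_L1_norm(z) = 4.22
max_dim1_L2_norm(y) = 3.03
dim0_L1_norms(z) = [5.77, 0.93, 1.61]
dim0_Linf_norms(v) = [3.7, 1.68, 1.33]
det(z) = 0.44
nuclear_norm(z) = 5.55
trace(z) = -2.17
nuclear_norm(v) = 8.25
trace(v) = -6.57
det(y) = -4.13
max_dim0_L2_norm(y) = 3.13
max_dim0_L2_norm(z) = 4.03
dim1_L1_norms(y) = [2.05, 2.7, 4.11]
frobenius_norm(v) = 6.35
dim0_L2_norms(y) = [3.13, 1.8, 1.41]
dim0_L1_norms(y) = [4.48, 2.2, 2.18]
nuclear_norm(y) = 5.88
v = z + y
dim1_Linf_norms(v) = [3.56, 3.7, 2.55]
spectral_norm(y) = 3.28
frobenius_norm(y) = 3.87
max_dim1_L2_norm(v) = 4.16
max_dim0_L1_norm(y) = 4.48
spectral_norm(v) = 6.05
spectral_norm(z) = 4.08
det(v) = 3.31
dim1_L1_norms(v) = [5.61, 6.25, 3.99]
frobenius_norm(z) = 4.31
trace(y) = -4.40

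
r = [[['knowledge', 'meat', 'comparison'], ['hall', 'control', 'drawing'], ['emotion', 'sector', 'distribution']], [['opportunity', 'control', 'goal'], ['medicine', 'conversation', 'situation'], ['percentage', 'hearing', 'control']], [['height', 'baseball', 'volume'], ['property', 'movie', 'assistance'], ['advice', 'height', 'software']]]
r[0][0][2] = 'comparison'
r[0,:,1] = ['meat', 'control', 'sector']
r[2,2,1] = 'height'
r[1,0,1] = 'control'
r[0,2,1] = 'sector'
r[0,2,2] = 'distribution'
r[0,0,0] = 'knowledge'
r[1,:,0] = ['opportunity', 'medicine', 'percentage']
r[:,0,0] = ['knowledge', 'opportunity', 'height']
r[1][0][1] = 'control'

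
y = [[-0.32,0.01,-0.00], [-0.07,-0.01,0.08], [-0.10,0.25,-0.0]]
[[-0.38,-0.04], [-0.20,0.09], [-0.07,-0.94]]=y@[[1.21, 0.01],[0.22, -3.74],[-1.36, 0.62]]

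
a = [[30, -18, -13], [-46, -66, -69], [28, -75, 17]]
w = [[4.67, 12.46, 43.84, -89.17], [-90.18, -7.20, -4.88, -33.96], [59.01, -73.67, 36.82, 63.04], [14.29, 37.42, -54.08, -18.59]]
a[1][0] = -46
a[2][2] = 17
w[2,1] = -73.67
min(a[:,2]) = -69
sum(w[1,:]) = -136.22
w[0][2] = 43.84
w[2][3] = 63.04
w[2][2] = 36.82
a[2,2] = 17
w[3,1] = 37.42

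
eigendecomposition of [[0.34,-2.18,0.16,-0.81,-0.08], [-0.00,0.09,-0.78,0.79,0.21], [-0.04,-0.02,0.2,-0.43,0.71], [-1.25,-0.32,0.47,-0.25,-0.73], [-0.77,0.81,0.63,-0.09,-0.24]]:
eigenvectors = [[(0.72+0j), (-0.44+0j), 0.25-0.45j, 0.25+0.45j, (0.32+0j)], [-0.18+0.00j, (-0.03+0j), -0.23-0.33j, (-0.23+0.33j), -0.12+0.00j], [-0.21+0.00j, (0.55+0j), 0.16-0.12j, (0.16+0.12j), 0.64+0.00j], [(-0.36+0j), 0.35+0.00j, (0.62+0j), (0.62-0j), 0.69+0.00j], [(-0.52+0j), 0.62+0.00j, 0.26+0.28j, (0.26-0.28j), (-0.02+0j)]]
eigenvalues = [(1.31+0j), (0.77+0j), (-0.81+0.64j), (-0.81-0.64j), (-0.31+0j)]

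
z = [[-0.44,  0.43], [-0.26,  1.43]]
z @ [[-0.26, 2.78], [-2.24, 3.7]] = [[-0.85,  0.37], [-3.14,  4.57]]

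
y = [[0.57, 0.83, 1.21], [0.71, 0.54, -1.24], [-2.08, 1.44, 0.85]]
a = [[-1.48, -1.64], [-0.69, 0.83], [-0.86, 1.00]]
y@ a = [[-2.46,  0.96], [-0.36,  -1.96], [1.35,  5.46]]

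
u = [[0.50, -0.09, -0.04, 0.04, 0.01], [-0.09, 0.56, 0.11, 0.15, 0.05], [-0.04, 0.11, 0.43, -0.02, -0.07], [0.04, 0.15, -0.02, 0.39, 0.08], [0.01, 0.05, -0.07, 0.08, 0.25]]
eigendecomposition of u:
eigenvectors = [[0.34, -0.66, 0.61, -0.25, 0.02],[-0.81, -0.16, 0.05, -0.55, -0.1],[-0.32, 0.37, 0.73, 0.37, 0.30],[-0.34, -0.55, -0.11, 0.7, -0.27],[-0.09, -0.3, -0.28, 0.03, 0.91]]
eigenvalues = [0.71, 0.54, 0.43, 0.25, 0.2]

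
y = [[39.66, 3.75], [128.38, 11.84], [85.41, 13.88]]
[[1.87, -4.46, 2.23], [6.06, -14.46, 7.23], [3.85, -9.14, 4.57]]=y @ [[0.05, -0.12, 0.06], [-0.03, 0.08, -0.04]]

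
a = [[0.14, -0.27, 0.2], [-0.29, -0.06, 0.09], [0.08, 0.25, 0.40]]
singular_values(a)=[0.48, 0.36, 0.31]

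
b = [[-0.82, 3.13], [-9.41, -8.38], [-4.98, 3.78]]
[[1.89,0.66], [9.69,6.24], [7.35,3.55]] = b @ [[-1.27, -0.69],[0.27, 0.03]]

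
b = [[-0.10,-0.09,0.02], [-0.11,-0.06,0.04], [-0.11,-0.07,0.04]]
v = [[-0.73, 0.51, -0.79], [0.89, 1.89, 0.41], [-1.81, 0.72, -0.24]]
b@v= [[-0.04, -0.21, 0.04], [-0.05, -0.14, 0.05], [-0.05, -0.16, 0.05]]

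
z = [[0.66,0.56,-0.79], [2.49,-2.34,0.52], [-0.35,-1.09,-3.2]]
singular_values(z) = [3.46, 3.44, 1.05]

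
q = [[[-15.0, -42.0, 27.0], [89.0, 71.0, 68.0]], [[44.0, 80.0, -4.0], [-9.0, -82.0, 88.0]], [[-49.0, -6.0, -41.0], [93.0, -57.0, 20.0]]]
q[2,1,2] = 20.0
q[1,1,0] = -9.0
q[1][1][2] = 88.0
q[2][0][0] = -49.0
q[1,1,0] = -9.0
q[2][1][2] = 20.0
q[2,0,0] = -49.0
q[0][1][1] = 71.0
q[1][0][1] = 80.0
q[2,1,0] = 93.0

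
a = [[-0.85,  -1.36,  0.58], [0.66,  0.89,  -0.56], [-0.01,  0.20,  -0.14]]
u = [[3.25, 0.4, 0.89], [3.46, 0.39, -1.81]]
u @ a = [[-2.51, -3.89, 1.54], [-2.67, -4.72, 2.04]]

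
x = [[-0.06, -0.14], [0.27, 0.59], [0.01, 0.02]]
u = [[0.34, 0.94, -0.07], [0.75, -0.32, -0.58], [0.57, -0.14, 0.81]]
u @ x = [[0.23, 0.51], [-0.14, -0.31], [-0.06, -0.15]]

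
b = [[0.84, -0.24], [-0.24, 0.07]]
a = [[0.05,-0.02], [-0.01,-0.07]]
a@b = [[0.05, -0.01], [0.01, -0.0]]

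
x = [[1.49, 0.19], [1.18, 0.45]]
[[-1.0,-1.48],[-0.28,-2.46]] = x @[[-0.89, -0.44],  [1.71, -4.32]]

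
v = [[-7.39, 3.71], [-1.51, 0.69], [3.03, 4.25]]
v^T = [[-7.39, -1.51, 3.03],[3.71, 0.69, 4.25]]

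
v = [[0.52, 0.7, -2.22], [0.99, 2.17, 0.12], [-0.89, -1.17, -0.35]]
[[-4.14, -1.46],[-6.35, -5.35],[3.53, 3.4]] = v @ [[-0.97, -1.26],[-2.53, -1.88],[0.84, -0.23]]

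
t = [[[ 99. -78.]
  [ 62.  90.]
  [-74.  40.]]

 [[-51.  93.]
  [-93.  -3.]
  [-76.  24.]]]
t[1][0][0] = -51.0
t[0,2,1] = 40.0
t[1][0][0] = -51.0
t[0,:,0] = [99.0, 62.0, -74.0]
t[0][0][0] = 99.0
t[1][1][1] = -3.0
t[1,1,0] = -93.0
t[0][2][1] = 40.0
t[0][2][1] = 40.0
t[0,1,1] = 90.0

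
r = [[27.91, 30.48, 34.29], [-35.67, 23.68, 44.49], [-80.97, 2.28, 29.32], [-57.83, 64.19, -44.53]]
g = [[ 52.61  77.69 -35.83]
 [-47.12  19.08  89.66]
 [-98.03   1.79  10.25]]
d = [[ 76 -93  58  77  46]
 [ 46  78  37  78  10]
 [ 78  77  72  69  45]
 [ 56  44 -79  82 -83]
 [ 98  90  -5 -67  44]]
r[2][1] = 2.28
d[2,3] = 69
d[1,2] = 37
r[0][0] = 27.91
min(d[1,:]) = 10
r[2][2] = 29.32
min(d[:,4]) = -83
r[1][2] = 44.49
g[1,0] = -47.12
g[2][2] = 10.25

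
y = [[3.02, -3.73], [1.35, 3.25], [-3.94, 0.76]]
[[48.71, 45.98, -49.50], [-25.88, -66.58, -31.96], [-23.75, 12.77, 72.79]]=y @ [[4.16, -6.66, -18.86], [-9.69, -17.72, -2.00]]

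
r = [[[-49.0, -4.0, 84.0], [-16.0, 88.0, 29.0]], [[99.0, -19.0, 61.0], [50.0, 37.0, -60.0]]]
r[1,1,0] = 50.0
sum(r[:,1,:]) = 128.0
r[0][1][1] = 88.0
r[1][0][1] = -19.0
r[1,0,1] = -19.0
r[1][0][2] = 61.0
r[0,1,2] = 29.0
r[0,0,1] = -4.0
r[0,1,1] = 88.0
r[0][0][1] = -4.0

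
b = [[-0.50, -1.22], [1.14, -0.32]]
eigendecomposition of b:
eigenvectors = [[0.72+0.00j, (0.72-0j)], [-0.05-0.69j, (-0.05+0.69j)]]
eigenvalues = [(-0.41+1.18j), (-0.41-1.18j)]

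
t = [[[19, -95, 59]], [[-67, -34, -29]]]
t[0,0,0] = 19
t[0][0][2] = 59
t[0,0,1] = -95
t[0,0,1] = -95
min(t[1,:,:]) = -67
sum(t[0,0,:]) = -17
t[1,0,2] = -29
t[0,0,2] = 59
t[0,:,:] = [[19, -95, 59]]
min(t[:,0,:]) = -95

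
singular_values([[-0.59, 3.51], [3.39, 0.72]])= [3.6, 3.42]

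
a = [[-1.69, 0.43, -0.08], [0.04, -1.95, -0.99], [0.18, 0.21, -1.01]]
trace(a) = -4.65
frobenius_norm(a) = 2.99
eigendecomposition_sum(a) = [[(-0.89+0j), 1.43+0.00j, 1.33+0.00j],[(0.69-0j), -1.11-0.00j, -1.03-0.00j],[(0.01-0j), -0.02-0.00j, -0.02-0.00j]] + [[(-0.4-0.01j), (-0.5+0j), (-0.7-0.85j)], [-0.33-0.30j, -0.42-0.35j, 0.02-1.21j], [0.08+0.31j, 0.12+0.39j, -0.49+0.74j]] + [[(-0.4+0.01j), -0.50-0.00j, (-0.7+0.85j)], [(-0.33+0.3j), -0.42+0.35j, (0.02+1.21j)], [0.08-0.31j, 0.12-0.39j, (-0.49-0.74j)]]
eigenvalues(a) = [(-2.02+0j), (-1.31+0.37j), (-1.31-0.37j)]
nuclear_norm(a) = 4.93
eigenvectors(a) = [[-0.79+0.00j, -0.45+0.39j, -0.45-0.39j], [0.61+0.00j, (-0.65+0j), -0.65-0.00j], [0.01+0.00j, 0.40+0.26j, 0.40-0.26j]]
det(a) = -3.77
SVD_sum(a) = [[-0.24,0.7,0.37], [0.62,-1.77,-0.95], [0.10,-0.28,-0.15]] + [[-1.45, -0.27, -0.45], [-0.55, -0.1, -0.17], [-0.09, -0.02, -0.03]] + [[0.0, 0.0, -0.00],[-0.03, -0.08, 0.13],[0.17, 0.51, -0.83]]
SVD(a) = [[-0.36, -0.93, 0.00], [0.92, -0.36, -0.16], [0.15, -0.06, 0.99]] @ diag([2.2812078348079723, 1.6498851503883336, 1.0010843146003188]) @ [[0.30, -0.84, -0.45], [0.94, 0.17, 0.29], [0.17, 0.51, -0.84]]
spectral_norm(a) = 2.28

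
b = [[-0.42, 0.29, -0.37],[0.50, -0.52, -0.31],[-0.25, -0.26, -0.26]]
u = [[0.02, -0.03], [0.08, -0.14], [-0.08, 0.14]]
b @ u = [[0.04,-0.08], [-0.01,0.01], [-0.0,0.01]]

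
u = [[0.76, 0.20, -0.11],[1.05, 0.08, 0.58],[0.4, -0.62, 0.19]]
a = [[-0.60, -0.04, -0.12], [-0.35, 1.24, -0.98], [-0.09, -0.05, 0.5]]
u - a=[[1.36,0.24,0.01], [1.40,-1.16,1.56], [0.49,-0.57,-0.31]]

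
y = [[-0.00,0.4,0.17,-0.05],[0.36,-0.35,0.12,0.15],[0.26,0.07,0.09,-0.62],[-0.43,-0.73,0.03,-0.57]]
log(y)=[[-0.75+2.71j, (0.98-0.91j), (-0.22-0.79j), (0.06+1.34j)], [1.36-1.22j, -0.83+0.41j, (-0.1+0.35j), 1.60-0.60j], [(-1.71-4.38j), -3.31+1.47j, (0.39+1.27j), -2.48-2.16j], [-0.37-2.52j, -3.89+0.84j, 1.13+0.73j, (-1.38-1.24j)]]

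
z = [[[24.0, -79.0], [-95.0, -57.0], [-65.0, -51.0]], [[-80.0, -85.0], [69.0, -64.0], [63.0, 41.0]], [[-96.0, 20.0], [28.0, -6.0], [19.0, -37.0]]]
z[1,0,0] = -80.0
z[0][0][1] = -79.0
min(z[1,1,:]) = -64.0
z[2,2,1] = -37.0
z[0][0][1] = -79.0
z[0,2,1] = -51.0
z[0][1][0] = -95.0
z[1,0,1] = -85.0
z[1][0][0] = -80.0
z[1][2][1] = 41.0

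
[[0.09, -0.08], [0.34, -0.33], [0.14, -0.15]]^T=[[0.09,0.34,0.14],[-0.08,-0.33,-0.15]]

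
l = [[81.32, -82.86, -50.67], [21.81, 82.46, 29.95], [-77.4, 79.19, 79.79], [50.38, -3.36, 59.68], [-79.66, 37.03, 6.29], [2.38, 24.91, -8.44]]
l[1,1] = 82.46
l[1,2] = 29.95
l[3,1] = -3.36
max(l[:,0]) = 81.32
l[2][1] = 79.19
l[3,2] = 59.68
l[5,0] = 2.38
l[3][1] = -3.36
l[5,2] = -8.44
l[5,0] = 2.38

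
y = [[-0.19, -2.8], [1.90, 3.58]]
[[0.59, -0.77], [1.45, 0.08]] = y@[[1.33, -0.54],[-0.3, 0.31]]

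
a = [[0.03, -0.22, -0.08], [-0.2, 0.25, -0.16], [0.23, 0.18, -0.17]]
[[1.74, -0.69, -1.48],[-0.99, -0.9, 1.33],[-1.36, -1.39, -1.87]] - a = [[1.71, -0.47, -1.4], [-0.79, -1.15, 1.49], [-1.59, -1.57, -1.70]]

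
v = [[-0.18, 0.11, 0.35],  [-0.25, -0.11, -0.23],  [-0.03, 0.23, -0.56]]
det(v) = -0.057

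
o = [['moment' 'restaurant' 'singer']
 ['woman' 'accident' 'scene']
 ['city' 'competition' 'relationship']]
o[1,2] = 'scene'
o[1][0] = 'woman'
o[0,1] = 'restaurant'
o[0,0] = 'moment'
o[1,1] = 'accident'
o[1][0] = 'woman'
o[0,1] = 'restaurant'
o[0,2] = 'singer'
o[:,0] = ['moment', 'woman', 'city']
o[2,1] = 'competition'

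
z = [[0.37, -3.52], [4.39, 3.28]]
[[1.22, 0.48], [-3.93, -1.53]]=z @ [[-0.59,-0.23], [-0.41,-0.16]]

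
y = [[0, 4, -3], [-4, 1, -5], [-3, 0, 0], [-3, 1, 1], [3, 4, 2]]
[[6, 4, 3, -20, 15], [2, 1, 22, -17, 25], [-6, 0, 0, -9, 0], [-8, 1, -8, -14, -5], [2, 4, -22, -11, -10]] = y@[[2, 0, 0, 3, 0], [0, 1, -3, -5, 0], [-2, 0, -5, 0, -5]]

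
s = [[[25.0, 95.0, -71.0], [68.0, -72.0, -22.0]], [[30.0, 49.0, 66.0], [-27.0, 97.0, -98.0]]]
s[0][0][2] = -71.0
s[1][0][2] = 66.0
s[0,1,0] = 68.0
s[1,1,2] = -98.0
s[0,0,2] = -71.0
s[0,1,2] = -22.0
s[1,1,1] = 97.0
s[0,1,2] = -22.0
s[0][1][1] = -72.0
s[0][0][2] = -71.0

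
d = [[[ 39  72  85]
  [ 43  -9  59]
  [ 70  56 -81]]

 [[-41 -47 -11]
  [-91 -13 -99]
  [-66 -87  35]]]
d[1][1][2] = -99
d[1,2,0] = -66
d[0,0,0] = 39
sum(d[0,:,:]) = 334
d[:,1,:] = [[43, -9, 59], [-91, -13, -99]]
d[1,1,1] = -13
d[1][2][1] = -87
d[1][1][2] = -99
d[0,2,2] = -81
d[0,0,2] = 85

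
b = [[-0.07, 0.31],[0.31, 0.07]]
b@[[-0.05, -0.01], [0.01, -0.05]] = [[0.01, -0.01], [-0.01, -0.01]]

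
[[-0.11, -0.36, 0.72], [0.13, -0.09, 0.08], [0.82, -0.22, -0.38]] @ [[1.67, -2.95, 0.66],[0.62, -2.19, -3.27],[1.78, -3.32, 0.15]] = [[0.87, -1.28, 1.21], [0.3, -0.45, 0.39], [0.56, -0.68, 1.20]]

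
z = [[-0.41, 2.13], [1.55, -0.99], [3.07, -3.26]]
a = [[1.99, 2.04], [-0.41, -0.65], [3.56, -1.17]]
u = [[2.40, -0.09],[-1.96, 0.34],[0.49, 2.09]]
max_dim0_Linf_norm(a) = 3.56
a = u + z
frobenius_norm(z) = 5.30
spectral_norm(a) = 4.10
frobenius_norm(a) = 4.77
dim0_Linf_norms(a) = [3.56, 2.04]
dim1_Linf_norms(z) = [2.13, 1.55, 3.26]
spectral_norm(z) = 5.16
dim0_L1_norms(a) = [5.96, 3.86]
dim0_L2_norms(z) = [3.46, 4.02]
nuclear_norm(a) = 6.54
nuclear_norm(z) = 6.38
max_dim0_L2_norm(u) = 3.14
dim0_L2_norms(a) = [4.1, 2.44]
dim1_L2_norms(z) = [2.17, 1.84, 4.48]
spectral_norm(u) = 3.14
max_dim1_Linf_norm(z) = 3.26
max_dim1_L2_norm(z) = 4.48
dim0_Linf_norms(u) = [2.4, 2.09]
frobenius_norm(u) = 3.79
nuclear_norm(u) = 5.26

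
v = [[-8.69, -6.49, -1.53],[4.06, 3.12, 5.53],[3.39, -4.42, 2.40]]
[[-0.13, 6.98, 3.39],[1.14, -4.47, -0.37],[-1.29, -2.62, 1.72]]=v@[[-0.21, -0.7, -0.16],[0.25, -0.08, -0.37],[0.22, -0.25, 0.26]]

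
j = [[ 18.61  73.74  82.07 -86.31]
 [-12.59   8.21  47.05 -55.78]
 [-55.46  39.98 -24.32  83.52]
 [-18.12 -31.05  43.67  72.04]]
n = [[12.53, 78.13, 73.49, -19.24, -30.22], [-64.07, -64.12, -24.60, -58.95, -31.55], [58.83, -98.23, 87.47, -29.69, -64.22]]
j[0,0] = 18.61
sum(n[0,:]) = 114.68999999999997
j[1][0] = -12.59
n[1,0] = -64.07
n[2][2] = 87.47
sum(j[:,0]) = -67.56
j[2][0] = -55.46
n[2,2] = 87.47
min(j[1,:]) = -55.78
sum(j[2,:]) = 43.71999999999999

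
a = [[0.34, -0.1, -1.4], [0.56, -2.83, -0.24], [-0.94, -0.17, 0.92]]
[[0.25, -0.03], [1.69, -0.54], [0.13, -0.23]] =a @ [[-0.20, 0.27], [-0.62, 0.24], [-0.18, 0.07]]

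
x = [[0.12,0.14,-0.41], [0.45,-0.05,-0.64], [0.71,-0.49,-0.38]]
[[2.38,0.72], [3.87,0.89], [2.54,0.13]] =x @ [[1.69, -1.66], [1.09, -0.74], [-4.94, -2.50]]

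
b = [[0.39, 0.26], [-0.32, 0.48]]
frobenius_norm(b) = 0.74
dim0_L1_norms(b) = [0.71, 0.74]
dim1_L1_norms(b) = [0.65, 0.8]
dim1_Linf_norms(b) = [0.39, 0.48]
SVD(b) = [[-0.00,1.00], [1.0,0.00]] @ diag([0.5768882040742382, 0.4687216658103186]) @ [[-0.55,0.83], [0.83,0.55]]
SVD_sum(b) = [[0.00,-0.00], [-0.32,0.48]] + [[0.39, 0.26], [0.0, 0.0]]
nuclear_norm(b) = 1.05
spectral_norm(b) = 0.58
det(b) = 0.27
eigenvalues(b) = [(0.44+0.28j), (0.44-0.28j)]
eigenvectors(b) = [[-0.10+0.66j, -0.10-0.66j], [(-0.74+0j), -0.74-0.00j]]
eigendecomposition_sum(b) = [[0.20+0.18j, (0.13-0.2j)], [-0.16+0.24j, (0.24+0.11j)]] + [[0.20-0.18j, (0.13+0.2j)],[-0.16-0.24j, (0.24-0.11j)]]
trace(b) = 0.87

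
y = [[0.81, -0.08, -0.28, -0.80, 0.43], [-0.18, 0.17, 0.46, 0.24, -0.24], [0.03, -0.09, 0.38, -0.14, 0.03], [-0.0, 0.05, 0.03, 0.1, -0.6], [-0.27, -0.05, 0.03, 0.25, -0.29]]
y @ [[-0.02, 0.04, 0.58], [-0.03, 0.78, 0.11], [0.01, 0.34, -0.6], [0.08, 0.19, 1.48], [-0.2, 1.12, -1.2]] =[[-0.17, 0.20, -1.07], [0.07, 0.06, 0.28], [-0.01, 0.07, -0.46], [0.13, -0.6, 0.86], [0.09, -0.32, 0.54]]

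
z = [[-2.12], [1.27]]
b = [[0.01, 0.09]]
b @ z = [[0.09]]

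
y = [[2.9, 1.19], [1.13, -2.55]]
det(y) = -8.740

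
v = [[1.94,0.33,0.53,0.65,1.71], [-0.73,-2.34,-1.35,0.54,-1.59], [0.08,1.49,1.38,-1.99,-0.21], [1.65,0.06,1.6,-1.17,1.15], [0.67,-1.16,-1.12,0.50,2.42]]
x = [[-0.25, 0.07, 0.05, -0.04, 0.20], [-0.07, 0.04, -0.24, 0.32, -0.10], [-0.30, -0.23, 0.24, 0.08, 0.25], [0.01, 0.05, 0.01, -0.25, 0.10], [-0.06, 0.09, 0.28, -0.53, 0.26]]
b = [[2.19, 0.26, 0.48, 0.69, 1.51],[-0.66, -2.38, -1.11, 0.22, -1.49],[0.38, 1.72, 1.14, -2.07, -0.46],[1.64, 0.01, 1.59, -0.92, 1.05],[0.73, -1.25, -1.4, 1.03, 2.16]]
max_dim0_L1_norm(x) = 1.22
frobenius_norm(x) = 1.03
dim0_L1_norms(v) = [5.07, 5.38, 5.98, 4.85, 7.08]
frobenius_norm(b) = 6.58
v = x + b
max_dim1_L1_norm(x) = 1.22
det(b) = -27.62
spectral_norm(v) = 4.78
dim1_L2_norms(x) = [0.33, 0.42, 0.52, 0.27, 0.66]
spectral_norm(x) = 0.84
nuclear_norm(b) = 12.41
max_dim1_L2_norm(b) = 3.13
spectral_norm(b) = 4.58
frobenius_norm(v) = 6.59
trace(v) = 2.23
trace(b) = 2.19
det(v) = -12.83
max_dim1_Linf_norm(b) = 2.38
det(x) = 0.00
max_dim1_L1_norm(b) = 6.57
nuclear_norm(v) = 12.13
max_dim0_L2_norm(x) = 0.67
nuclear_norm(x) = 1.72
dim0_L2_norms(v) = [2.73, 3.03, 2.8, 2.51, 3.56]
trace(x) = 0.04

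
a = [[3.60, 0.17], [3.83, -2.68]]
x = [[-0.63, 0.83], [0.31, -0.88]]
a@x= [[-2.22, 2.84], [-3.24, 5.54]]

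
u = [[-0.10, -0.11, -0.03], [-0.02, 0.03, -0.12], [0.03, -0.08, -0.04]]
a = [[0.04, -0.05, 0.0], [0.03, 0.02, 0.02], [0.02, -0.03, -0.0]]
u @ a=[[-0.01, 0.0, -0.0], [-0.0, 0.01, 0.00], [-0.00, -0.0, -0.0]]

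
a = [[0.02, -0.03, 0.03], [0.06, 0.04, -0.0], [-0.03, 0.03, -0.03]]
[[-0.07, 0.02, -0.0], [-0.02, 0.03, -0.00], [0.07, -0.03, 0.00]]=a @ [[-0.7, 0.48, -0.07], [0.51, 0.0, -0.01], [-1.25, 0.39, -0.04]]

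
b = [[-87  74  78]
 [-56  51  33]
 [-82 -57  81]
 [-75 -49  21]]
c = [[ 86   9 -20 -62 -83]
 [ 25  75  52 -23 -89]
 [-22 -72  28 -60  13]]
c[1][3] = -23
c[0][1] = 9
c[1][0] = 25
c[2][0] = -22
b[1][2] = 33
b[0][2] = 78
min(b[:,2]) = 21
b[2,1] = -57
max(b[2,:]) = 81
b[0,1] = 74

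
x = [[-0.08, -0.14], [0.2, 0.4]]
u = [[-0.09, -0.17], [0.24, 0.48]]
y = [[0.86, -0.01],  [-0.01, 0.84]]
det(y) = 0.72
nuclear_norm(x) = 0.48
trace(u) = 0.39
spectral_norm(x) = 0.48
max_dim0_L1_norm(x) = 0.54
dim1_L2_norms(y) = [0.86, 0.84]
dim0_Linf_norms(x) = [0.2, 0.4]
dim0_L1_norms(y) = [0.87, 0.85]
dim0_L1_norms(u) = [0.33, 0.65]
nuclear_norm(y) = 1.70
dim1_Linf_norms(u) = [0.17, 0.48]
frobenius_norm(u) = 0.57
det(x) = -0.00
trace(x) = 0.32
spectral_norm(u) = 0.57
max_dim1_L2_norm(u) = 0.54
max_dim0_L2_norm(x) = 0.42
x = u @ y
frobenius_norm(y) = 1.20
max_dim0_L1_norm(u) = 0.65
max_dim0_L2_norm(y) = 0.86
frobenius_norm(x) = 0.48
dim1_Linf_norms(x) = [0.14, 0.4]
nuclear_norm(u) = 0.57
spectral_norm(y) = 0.86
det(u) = -0.00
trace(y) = 1.70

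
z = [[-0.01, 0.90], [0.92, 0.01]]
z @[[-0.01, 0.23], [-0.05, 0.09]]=[[-0.04, 0.08], [-0.01, 0.21]]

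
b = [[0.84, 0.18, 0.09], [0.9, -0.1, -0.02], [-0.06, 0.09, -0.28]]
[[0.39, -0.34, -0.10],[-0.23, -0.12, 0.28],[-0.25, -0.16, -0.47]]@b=[[0.03, 0.1, 0.07], [-0.32, -0.00, -0.10], [-0.33, -0.07, 0.11]]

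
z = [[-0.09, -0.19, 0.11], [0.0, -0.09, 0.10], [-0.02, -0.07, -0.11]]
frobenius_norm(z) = 0.30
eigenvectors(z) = [[(0.97+0j), -0.85+0.00j, -0.85-0.00j], [(-0.22+0j), -0.24+0.27j, -0.24-0.27j], [-0.08+0.00j, -0.21-0.32j, -0.21+0.32j]]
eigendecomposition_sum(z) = [[(-0.03+0j), (0.07-0j), 0.06-0.00j], [0.01-0.00j, -0.02+0.00j, -0.01+0.00j], [-0j, -0.01+0.00j, -0.00+0.00j]] + [[-0.03+0.01j, (-0.13+0j), (0.02+0.16j)], [-0.00+0.01j, (-0.04+0.04j), (0.06+0.04j)], [-0.01-0.01j, -0.03-0.05j, (-0.05+0.05j)]] + [[-0.03-0.01j, (-0.13-0j), 0.02-0.16j], [-0.00-0.01j, -0.04-0.04j, (0.06-0.04j)], [-0.01+0.01j, -0.03+0.05j, (-0.05-0.05j)]]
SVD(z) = [[-0.88, 0.15, -0.44], [-0.47, -0.29, 0.83], [-0.01, 0.95, 0.33]] @ diag([0.26679691185004484, 0.1389796733249665, 0.036111746423635176]) @ [[0.30,0.79,-0.54], [-0.23,-0.49,-0.84], [0.93,-0.38,-0.04]]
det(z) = -0.00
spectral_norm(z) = 0.27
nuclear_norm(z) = 0.44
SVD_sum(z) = [[-0.07, -0.19, 0.13], [-0.04, -0.1, 0.07], [-0.0, -0.0, 0.00]] + [[-0.00, -0.01, -0.02], [0.01, 0.02, 0.03], [-0.03, -0.06, -0.11]] + [[-0.01, 0.01, 0.0], [0.03, -0.01, -0.00], [0.01, -0.0, -0.00]]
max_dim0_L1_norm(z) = 0.35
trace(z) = -0.29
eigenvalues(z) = [(-0.06+0j), (-0.12+0.1j), (-0.12-0.1j)]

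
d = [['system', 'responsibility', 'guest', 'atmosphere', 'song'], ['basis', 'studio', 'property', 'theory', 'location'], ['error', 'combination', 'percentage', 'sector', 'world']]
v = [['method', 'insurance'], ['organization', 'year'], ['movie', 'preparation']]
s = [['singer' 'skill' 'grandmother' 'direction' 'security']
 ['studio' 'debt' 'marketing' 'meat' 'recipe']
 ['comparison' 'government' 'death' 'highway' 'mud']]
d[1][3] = 'theory'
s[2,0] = 'comparison'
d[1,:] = ['basis', 'studio', 'property', 'theory', 'location']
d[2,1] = 'combination'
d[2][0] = 'error'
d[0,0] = 'system'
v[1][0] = 'organization'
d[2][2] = 'percentage'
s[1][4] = 'recipe'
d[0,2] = 'guest'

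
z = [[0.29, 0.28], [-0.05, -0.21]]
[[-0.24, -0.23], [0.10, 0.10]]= z @ [[-0.47, -0.46], [-0.37, -0.36]]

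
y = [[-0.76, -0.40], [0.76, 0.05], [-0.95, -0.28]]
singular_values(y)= [1.5, 0.24]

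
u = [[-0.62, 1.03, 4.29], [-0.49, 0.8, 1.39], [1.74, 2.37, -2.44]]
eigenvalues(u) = [-4.84, 0.71, 1.88]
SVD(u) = [[-0.79, 0.49, -0.37], [-0.27, 0.27, 0.92], [0.55, 0.83, -0.08]] @ diag([5.353409092801095, 2.903266607377456, 0.41443225212519225]) @ [[0.3, 0.05, -0.95],[0.35, 0.92, 0.16],[-0.89, 0.38, -0.26]]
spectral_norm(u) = 5.35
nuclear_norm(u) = 8.67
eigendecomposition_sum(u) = [[-1.33, -1.0, 2.96], [-0.47, -0.35, 1.04], [1.43, 1.07, -3.16]] + [[0.39, -1.47, -0.11], [-0.10, 0.36, 0.03], [0.14, -0.54, -0.04]] + [[0.32,3.50,1.45], [0.07,0.79,0.33], [0.17,1.84,0.76]]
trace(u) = -2.26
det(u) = -6.44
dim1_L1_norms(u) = [5.94, 2.68, 6.55]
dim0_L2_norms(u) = [1.91, 2.71, 5.13]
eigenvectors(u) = [[0.66,  0.91,  0.87], [0.23,  -0.22,  0.2], [-0.71,  0.34,  0.46]]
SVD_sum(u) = [[-1.25, -0.23, 4.02], [-0.42, -0.08, 1.36], [0.88, 0.16, -2.83]] + [[0.49, 1.32, 0.23], [0.27, 0.73, 0.13], [0.83, 2.22, 0.38]] + [[0.14, -0.06, 0.04], [-0.34, 0.14, -0.10], [0.03, -0.01, 0.01]]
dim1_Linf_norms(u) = [4.29, 1.39, 2.44]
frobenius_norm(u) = 6.10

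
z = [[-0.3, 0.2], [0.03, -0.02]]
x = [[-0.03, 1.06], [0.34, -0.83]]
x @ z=[[0.04, -0.03], [-0.13, 0.08]]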